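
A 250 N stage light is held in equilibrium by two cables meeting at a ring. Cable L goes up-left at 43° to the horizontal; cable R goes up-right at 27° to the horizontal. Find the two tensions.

ΣF_x = 0: −T_L·cos43° + T_R·cos27° = 0 → T_R = 0.820817·T_L.
ΣF_y = 0: T_L·sin43° + T_R·sin27° = 250.
Substitute: T_L·(0.681998 + 0.820817·0.45399) = 250 → T_L = 237.048 ≈ 237.0 N.
Then T_R = 0.820817 × 237.048 = 194.6 N.

T_L = 237.0 N, T_R = 194.6 N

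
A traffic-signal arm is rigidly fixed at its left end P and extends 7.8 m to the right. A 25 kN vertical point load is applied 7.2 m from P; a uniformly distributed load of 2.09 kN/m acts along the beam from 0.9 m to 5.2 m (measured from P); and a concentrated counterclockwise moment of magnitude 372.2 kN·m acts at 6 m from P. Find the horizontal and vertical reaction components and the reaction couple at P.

Resultant of the distributed load: 2.09 × 4.3 = 8.987 kN at 3.05 m from P.
ΣF_x = 0: P_x = 0.
ΣF_y = 0: P_y − 25 − 2.09·4.3 = 0 → P_y = 33.99 kN.
ΣM about P: M_P − 25·7.2 − (2.09·4.3)·3.05 + 372.2 = 0 → M_P = -164.8 kN·m.

P_x = 0, P_y = 33.99 kN, M_P = -164.8 kN·m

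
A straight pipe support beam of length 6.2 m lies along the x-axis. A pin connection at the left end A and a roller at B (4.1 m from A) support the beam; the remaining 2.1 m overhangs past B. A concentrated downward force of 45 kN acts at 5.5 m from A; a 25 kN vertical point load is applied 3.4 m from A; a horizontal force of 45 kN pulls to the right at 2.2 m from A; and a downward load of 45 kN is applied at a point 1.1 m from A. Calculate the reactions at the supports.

Moments about A: B_y·4.1 − 45·5.5 − 25·3.4 − 45·1.1 = 0 → B_y = 382/4.1 = 93.1707 ≈ 93.17 kN.
ΣF_y = 0: A_y + 93.1707 − 45 − 25 − 45 = 0 → A_y = 21.83 kN.
ΣF_x = 0: A_x + 45 = 0 → A_x = -45.00 kN.

A_x = -45.00 kN, A_y = 21.83 kN, B_y = 93.17 kN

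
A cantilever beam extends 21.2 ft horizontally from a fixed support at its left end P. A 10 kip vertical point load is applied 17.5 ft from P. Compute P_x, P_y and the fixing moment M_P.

ΣF_x = 0: P_x = 0.
ΣF_y = 0: P_y − 10 = 0 → P_y = 10.00 kip.
ΣM about P: M_P − 10·17.5 = 0 → M_P = 175.0 kip·ft.

P_x = 0, P_y = 10.00 kip, M_P = 175.0 kip·ft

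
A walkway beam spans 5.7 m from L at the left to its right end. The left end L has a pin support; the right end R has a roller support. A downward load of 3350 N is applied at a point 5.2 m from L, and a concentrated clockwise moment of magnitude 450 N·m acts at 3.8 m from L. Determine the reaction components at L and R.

L_x = 0, L_y = 214.9 N, R_y = 3135 N

Taking moments about L: R_y·5.7 − 3350·5.2 − 450 = 0 → R_y = 17870/5.7 = 3135.09 ≈ 3135 N.
ΣF_y = 0: L_y + 3135.09 − 3350 = 0 → L_y = 214.9 N.
ΣF_x = 0: no horizontal applied forces, so L_x = 0.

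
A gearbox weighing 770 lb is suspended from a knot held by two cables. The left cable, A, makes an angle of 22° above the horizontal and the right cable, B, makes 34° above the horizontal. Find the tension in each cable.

T_A = 770.0 lb, T_B = 861.2 lb

ΣF_x = 0: −T_A·cos22° + T_B·cos34° = 0 → T_B = 1.11839·T_A.
ΣF_y = 0: T_A·sin22° + T_B·sin34° = 770.
Substitute: T_A·(0.374607 + 1.11839·0.559193) = 770 → T_A = 769.998 ≈ 770.0 lb.
Then T_B = 1.11839 × 769.998 = 861.2 lb.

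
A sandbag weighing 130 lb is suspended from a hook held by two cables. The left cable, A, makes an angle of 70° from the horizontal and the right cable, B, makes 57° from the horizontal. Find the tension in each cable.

T_A = 88.66 lb, T_B = 55.67 lb

ΣF_x = 0: −T_A·cos70° + T_B·cos57° = 0 → T_B = 0.627976·T_A.
ΣF_y = 0: T_A·sin70° + T_B·sin57° = 130.
Substitute: T_A·(0.939693 + 0.627976·0.838671) = 130 → T_A = 88.655 ≈ 88.66 lb.
Then T_B = 0.627976 × 88.655 = 55.67 lb.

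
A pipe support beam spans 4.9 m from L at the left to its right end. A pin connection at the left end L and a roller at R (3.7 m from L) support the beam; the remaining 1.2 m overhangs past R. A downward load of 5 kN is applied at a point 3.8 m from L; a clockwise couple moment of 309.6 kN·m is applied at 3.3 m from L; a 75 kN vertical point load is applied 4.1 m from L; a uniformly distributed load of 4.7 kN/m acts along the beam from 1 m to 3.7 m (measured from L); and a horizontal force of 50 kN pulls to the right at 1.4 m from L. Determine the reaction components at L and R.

Resultant of the distributed load: 4.7 × 2.7 = 12.69 kN at 2.35 m from L.
Moments about L: R_y·3.7 − 5·3.8 − 309.6 − 75·4.1 − (4.7·2.7)·2.35 = 0 → R_y = 665.9215/3.7 = 179.979 ≈ 180.0 kN.
ΣF_y = 0: L_y + 179.979 − 5 − 75 − 4.7·2.7 = 0 → L_y = -87.29 kN.
ΣF_x = 0: L_x + 50 = 0 → L_x = -50.00 kN.

L_x = -50.00 kN, L_y = -87.29 kN, R_y = 180.0 kN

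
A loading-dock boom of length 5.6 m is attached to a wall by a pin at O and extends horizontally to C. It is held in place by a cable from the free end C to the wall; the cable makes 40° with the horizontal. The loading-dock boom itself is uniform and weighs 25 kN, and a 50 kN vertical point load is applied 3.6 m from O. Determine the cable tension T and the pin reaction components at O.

ΣM about O: T·sin40°·5.6 − 25·2.8 − 50·3.6 = 0 → T = 250/(5.6·0.642788) = 69.4519 ≈ 69.45 kN.
ΣF_x = 0: O_x − T·cos40° = 0 → O_x = 69.4519 × 0.766044 = 53.20 kN.
ΣF_y = 0: O_y + T·sin40° − 25 − 50 = 0 → O_y = 75 − 69.4519 × 0.642788 = 30.36 kN.

T = 69.45 kN, O_x = 53.20 kN, O_y = 30.36 kN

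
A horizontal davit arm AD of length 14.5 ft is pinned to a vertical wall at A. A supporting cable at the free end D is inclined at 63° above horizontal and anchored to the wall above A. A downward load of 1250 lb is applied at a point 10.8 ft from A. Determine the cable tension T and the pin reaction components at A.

ΣM about A: T·sin63°·14.5 − 1250·10.8 = 0 → T = 13500/(14.5·0.891007) = 1044.92 ≈ 1045 lb.
ΣF_x = 0: A_x − T·cos63° = 0 → A_x = 1044.92 × 0.45399 = 474.4 lb.
ΣF_y = 0: A_y + T·sin63° − 1250 = 0 → A_y = 1250 − 1044.92 × 0.891007 = 319.0 lb.

T = 1045 lb, A_x = 474.4 lb, A_y = 319.0 lb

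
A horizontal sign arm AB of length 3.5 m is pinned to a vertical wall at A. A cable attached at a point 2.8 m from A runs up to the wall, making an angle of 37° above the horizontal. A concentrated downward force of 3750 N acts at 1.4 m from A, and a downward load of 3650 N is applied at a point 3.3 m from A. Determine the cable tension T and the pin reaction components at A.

T = 10260 N, A_x = 8197 N, A_y = 1223 N

ΣM about A: T·sin37°·2.8 − 3750·1.4 − 3650·3.3 = 0 → T = 17295/(2.8·0.601815) = 10263.6 ≈ 10260 N.
ΣF_x = 0: A_x − T·cos37° = 0 → A_x = 10263.6 × 0.798636 = 8197 N.
ΣF_y = 0: A_y + T·sin37° − 3750 − 3650 = 0 → A_y = 7400 − 10263.6 × 0.601815 = 1223 N.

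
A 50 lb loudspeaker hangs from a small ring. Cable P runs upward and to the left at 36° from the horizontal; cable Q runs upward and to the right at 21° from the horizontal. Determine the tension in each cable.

T_P = 55.66 lb, T_Q = 48.23 lb

ΣF_x = 0: −T_P·cos36° + T_Q·cos21° = 0 → T_Q = 0.866575·T_P.
ΣF_y = 0: T_P·sin36° + T_Q·sin21° = 50.
Substitute: T_P·(0.587785 + 0.866575·0.358368) = 50 → T_P = 55.6584 ≈ 55.66 lb.
Then T_Q = 0.866575 × 55.6584 = 48.23 lb.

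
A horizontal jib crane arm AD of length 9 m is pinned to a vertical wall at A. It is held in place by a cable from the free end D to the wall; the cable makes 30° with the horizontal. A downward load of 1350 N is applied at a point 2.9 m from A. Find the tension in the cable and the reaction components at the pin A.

T = 870.0 N, A_x = 753.4 N, A_y = 915.0 N

ΣM about A: T·sin30°·9 − 1350·2.9 = 0 → T = 3915/(9·0.5) = 870.0 N.
ΣF_x = 0: A_x − T·cos30° = 0 → A_x = 870 × 0.866025 = 753.4 N.
ΣF_y = 0: A_y + T·sin30° − 1350 = 0 → A_y = 1350 − 870 × 0.5 = 915.0 N.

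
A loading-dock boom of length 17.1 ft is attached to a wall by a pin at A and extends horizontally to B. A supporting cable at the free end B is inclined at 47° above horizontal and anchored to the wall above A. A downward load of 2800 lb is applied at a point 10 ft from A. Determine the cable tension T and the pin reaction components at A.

T = 2239 lb, A_x = 1527 lb, A_y = 1163 lb

ΣM about A: T·sin47°·17.1 − 2800·10 = 0 → T = 28000/(17.1·0.731354) = 2238.9 ≈ 2239 lb.
ΣF_x = 0: A_x − T·cos47° = 0 → A_x = 2238.9 × 0.681998 = 1527 lb.
ΣF_y = 0: A_y + T·sin47° − 2800 = 0 → A_y = 2800 − 2238.9 × 0.731354 = 1163 lb.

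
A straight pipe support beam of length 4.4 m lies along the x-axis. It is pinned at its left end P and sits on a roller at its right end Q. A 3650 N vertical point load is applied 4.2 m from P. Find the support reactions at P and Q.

P_x = 0, P_y = 165.9 N, Q_y = 3484 N

Taking moments about P: Q_y·4.4 − 3650·4.2 = 0 → Q_y = 15330/4.4 = 3484.09 ≈ 3484 N.
ΣF_y = 0: P_y + 3484.09 − 3650 = 0 → P_y = 165.9 N.
ΣF_x = 0: no horizontal applied forces, so P_x = 0.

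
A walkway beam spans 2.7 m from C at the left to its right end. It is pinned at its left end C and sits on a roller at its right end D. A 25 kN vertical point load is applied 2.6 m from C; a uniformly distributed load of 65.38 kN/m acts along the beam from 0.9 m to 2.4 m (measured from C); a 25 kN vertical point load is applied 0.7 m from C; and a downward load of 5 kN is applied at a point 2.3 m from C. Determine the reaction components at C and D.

C_x = 0, C_y = 58.32 kN, D_y = 94.75 kN

Resultant of the distributed load: 65.38 × 1.5 = 98.07 kN at 1.65 m from C.
ΣM about C: D_y·2.7 − 25·2.6 − (65.38·1.5)·1.65 − 25·0.7 − 5·2.3 = 0 → D_y = 255.8155/2.7 = 94.7465 ≈ 94.75 kN.
ΣF_y = 0: C_y + 94.7465 − 25 − 65.38·1.5 − 25 − 5 = 0 → C_y = 58.32 kN.
ΣF_x = 0: no horizontal applied forces, so C_x = 0.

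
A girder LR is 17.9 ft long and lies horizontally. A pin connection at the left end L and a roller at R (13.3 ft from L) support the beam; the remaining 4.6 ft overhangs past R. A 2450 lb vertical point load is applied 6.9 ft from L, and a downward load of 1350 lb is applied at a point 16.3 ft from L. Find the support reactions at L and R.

L_x = 0, L_y = 874.4 lb, R_y = 2926 lb

Taking moments about L: R_y·13.3 − 2450·6.9 − 1350·16.3 = 0 → R_y = 38910/13.3 = 2925.56 ≈ 2926 lb.
ΣF_y = 0: L_y + 2925.56 − 2450 − 1350 = 0 → L_y = 874.4 lb.
ΣF_x = 0: no horizontal applied forces, so L_x = 0.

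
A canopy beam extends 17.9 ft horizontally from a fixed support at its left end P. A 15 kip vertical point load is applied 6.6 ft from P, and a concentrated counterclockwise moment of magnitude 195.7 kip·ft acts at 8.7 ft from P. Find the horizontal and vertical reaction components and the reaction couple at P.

P_x = 0, P_y = 15.00 kip, M_P = -96.70 kip·ft

ΣF_x = 0: P_x = 0.
ΣF_y = 0: P_y − 15 = 0 → P_y = 15.00 kip.
ΣM about P: M_P − 15·6.6 + 195.7 = 0 → M_P = -96.70 kip·ft.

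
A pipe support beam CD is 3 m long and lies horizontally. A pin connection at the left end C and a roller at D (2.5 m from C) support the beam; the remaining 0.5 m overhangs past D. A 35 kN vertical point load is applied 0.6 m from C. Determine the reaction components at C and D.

C_x = 0, C_y = 26.60 kN, D_y = 8.400 kN

ΣM about C: D_y·2.5 − 35·0.6 = 0 → D_y = 21/2.5 = 8.400 kN.
ΣF_y = 0: C_y + 8.4 − 35 = 0 → C_y = 26.60 kN.
ΣF_x = 0: no horizontal applied forces, so C_x = 0.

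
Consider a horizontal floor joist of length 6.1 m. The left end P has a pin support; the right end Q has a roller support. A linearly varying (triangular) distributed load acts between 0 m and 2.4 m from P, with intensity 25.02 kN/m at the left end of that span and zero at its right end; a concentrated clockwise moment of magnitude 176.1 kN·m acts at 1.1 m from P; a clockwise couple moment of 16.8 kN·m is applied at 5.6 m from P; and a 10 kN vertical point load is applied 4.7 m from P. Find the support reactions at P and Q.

Resultant of the triangular load: ½ × 25.02 × 2.4 = 30.024 kN, acting at 0.8 m from P (one-third of the span from the peak).
Taking moments about P: Q_y·6.1 − (½·25.02·2.4)·0.8 − 176.1 − 16.8 − 10·4.7 = 0 → Q_y = 263.9192/6.1 = 43.2654 ≈ 43.27 kN.
ΣF_y = 0: P_y + 43.2654 − ½·25.02·2.4 − 10 = 0 → P_y = -3.241 kN.
ΣF_x = 0: no horizontal applied forces, so P_x = 0.

P_x = 0, P_y = -3.241 kN, Q_y = 43.27 kN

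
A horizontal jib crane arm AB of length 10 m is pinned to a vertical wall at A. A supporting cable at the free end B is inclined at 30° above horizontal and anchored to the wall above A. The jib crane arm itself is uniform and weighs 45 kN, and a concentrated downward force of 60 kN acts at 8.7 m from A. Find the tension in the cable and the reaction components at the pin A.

ΣM about A: T·sin30°·10 − 45·5 − 60·8.7 = 0 → T = 747/(10·0.5) = 149.4 kN.
ΣF_x = 0: A_x − T·cos30° = 0 → A_x = 149.4 × 0.866025 = 129.4 kN.
ΣF_y = 0: A_y + T·sin30° − 45 − 60 = 0 → A_y = 105 − 149.4 × 0.5 = 30.30 kN.

T = 149.4 kN, A_x = 129.4 kN, A_y = 30.30 kN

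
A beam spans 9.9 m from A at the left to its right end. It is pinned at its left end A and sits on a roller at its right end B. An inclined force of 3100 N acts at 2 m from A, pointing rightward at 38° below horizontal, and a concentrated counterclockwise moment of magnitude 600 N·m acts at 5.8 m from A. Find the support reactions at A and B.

Moments about A: B_y·9.9 − 3100·sin38°·2 + 600 = 0 → B_y = 3217.1/9.9 = 324.96 ≈ 325.0 N.
ΣF_y = 0: A_y + 324.96 − 3100·sin38° = 0 → A_y = 1584 N.
ΣF_x = 0: A_x + 3100·cos38° = 0 → A_x = -2443 N.

A_x = -2443 N, A_y = 1584 N, B_y = 325.0 N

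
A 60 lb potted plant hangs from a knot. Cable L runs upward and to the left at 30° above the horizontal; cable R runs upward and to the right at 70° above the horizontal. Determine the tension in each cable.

ΣF_x = 0: −T_L·cos30° + T_R·cos70° = 0 → T_R = 2.53209·T_L.
ΣF_y = 0: T_L·sin30° + T_R·sin70° = 60.
Substitute: T_L·(0.5 + 2.53209·0.939693) = 60 → T_L = 20.8378 ≈ 20.84 lb.
Then T_R = 2.53209 × 20.8378 = 52.76 lb.

T_L = 20.84 lb, T_R = 52.76 lb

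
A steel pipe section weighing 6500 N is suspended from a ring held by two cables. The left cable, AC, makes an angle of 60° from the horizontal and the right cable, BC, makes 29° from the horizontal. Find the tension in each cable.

T_AC = 5686 N, T_BC = 3250 N

ΣF_x = 0: −T_AC·cos60° + T_BC·cos29° = 0 → T_BC = 0.571677·T_AC.
ΣF_y = 0: T_AC·sin60° + T_BC·sin29° = 6500.
Substitute: T_AC·(0.866025 + 0.571677·0.48481) = 6500 → T_AC = 5685.9 ≈ 5686 N.
Then T_BC = 0.571677 × 5685.9 = 3250 N.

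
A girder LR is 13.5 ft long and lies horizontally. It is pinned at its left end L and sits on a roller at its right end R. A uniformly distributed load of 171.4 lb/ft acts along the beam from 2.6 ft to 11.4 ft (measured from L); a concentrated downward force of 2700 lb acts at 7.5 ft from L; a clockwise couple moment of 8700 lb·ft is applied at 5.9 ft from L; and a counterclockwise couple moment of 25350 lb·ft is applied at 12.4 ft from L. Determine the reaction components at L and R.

L_x = 0, L_y = 3160 lb, R_y = 1049 lb

Resultant of the distributed load: 171.4 × 8.8 = 1508.32 lb at 7 ft from L.
ΣM about L: R_y·13.5 − (171.4·8.8)·7 − 2700·7.5 − 8700 + 25350 = 0 → R_y = 14158.24/13.5 = 1048.76 ≈ 1049 lb.
ΣF_y = 0: L_y + 1048.76 − 171.4·8.8 − 2700 = 0 → L_y = 3160 lb.
ΣF_x = 0: no horizontal applied forces, so L_x = 0.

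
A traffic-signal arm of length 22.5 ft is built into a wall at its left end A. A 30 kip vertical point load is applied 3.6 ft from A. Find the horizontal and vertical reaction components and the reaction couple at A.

A_x = 0, A_y = 30.00 kip, M_A = 108.0 kip·ft

ΣF_x = 0: A_x = 0.
ΣF_y = 0: A_y − 30 = 0 → A_y = 30.00 kip.
ΣM about A: M_A − 30·3.6 = 0 → M_A = 108.0 kip·ft.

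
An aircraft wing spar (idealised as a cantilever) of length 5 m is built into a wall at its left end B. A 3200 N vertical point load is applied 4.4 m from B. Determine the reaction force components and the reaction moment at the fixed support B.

ΣF_x = 0: B_x = 0.
ΣF_y = 0: B_y − 3200 = 0 → B_y = 3200 N.
ΣM about B: M_B − 3200·4.4 = 0 → M_B = 14080 N·m.

B_x = 0, B_y = 3200 N, M_B = 14080 N·m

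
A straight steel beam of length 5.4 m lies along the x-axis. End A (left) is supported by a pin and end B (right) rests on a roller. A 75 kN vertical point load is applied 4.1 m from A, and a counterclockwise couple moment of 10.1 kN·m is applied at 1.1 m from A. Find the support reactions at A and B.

A_x = 0, A_y = 19.93 kN, B_y = 55.07 kN

Moments about A: B_y·5.4 − 75·4.1 + 10.1 = 0 → B_y = 297.4/5.4 = 55.0741 ≈ 55.07 kN.
ΣF_y = 0: A_y + 55.0741 − 75 = 0 → A_y = 19.93 kN.
ΣF_x = 0: no horizontal applied forces, so A_x = 0.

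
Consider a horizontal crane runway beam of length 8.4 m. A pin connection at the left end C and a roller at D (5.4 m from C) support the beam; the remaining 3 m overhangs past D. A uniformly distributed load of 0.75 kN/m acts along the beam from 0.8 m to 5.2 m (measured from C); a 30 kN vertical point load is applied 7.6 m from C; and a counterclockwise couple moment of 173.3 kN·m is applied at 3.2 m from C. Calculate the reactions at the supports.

C_x = 0, C_y = 21.34 kN, D_y = 11.96 kN

Resultant of the distributed load: 0.75 × 4.4 = 3.3 kN at 3 m from C.
ΣM about C: D_y·5.4 − (0.75·4.4)·3 − 30·7.6 + 173.3 = 0 → D_y = 64.6/5.4 = 11.963 ≈ 11.96 kN.
ΣF_y = 0: C_y + 11.963 − 0.75·4.4 − 30 = 0 → C_y = 21.34 kN.
ΣF_x = 0: no horizontal applied forces, so C_x = 0.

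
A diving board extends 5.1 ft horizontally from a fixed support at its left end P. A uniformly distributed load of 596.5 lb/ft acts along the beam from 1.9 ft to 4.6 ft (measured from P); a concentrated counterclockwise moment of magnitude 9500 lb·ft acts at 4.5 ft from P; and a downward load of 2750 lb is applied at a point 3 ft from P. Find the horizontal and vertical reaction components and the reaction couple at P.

Resultant of the distributed load: 596.5 × 2.7 = 1610.55 lb at 3.25 ft from P.
ΣF_x = 0: P_x = 0.
ΣF_y = 0: P_y − 596.5·2.7 − 2750 = 0 → P_y = 4361 lb.
ΣM about P: M_P − (596.5·2.7)·3.25 + 9500 − 2750·3 = 0 → M_P = 3984 lb·ft.

P_x = 0, P_y = 4361 lb, M_P = 3984 lb·ft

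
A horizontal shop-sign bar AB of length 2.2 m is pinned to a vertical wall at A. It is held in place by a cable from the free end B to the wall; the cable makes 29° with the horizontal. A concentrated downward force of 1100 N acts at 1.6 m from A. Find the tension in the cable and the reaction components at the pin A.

ΣM about A: T·sin29°·2.2 − 1100·1.6 = 0 → T = 1760/(2.2·0.48481) = 1650.13 ≈ 1650 N.
ΣF_x = 0: A_x − T·cos29° = 0 → A_x = 1650.13 × 0.87462 = 1443 N.
ΣF_y = 0: A_y + T·sin29° − 1100 = 0 → A_y = 1100 − 1650.13 × 0.48481 = 300.0 N.

T = 1650 N, A_x = 1443 N, A_y = 300.0 N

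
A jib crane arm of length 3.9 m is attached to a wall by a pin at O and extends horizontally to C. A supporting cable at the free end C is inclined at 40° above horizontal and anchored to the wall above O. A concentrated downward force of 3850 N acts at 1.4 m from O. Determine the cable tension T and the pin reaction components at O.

T = 2150 N, O_x = 1647 N, O_y = 2468 N

ΣM about O: T·sin40°·3.9 − 3850·1.4 = 0 → T = 5390/(3.9·0.642788) = 2150.09 ≈ 2150 N.
ΣF_x = 0: O_x − T·cos40° = 0 → O_x = 2150.09 × 0.766044 = 1647 N.
ΣF_y = 0: O_y + T·sin40° − 3850 = 0 → O_y = 3850 − 2150.09 × 0.642788 = 2468 N.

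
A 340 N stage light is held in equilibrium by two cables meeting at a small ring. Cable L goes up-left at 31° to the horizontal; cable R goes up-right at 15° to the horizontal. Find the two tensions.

ΣF_x = 0: −T_L·cos31° + T_R·cos15° = 0 → T_R = 0.887405·T_L.
ΣF_y = 0: T_L·sin31° + T_R·sin15° = 340.
Substitute: T_L·(0.515038 + 0.887405·0.258819) = 340 → T_L = 456.55 ≈ 456.6 N.
Then T_R = 0.887405 × 456.55 = 405.1 N.

T_L = 456.6 N, T_R = 405.1 N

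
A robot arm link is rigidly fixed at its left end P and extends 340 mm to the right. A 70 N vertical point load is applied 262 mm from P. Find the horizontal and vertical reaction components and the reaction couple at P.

ΣF_x = 0: P_x = 0.
ΣF_y = 0: P_y − 70 = 0 → P_y = 70.00 N.
ΣM about P: M_P − 70·262 = 0 → M_P = 18340 N·mm.

P_x = 0, P_y = 70.00 N, M_P = 18340 N·mm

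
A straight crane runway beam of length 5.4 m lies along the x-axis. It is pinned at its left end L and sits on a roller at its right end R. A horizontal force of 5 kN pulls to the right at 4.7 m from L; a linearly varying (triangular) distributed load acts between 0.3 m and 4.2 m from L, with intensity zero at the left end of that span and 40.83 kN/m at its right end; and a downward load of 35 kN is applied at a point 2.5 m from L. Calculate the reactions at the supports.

L_x = -5.000 kN, L_y = 55.66 kN, R_y = 58.96 kN

Resultant of the triangular load: ½ × 40.83 × 3.9 = 79.6185 kN, acting at 2.9 m from L (one-third of the span from the peak).
ΣM about L: R_y·5.4 − (½·40.83·3.9)·2.9 − 35·2.5 = 0 → R_y = 318.39365/5.4 = 58.9618 ≈ 58.96 kN.
ΣF_y = 0: L_y + 58.9618 − ½·40.83·3.9 − 35 = 0 → L_y = 55.66 kN.
ΣF_x = 0: L_x + 5 = 0 → L_x = -5.000 kN.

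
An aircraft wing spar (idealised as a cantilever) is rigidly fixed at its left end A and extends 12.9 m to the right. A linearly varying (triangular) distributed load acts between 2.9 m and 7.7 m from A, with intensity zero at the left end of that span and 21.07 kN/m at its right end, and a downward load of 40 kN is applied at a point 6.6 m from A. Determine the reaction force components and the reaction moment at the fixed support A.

A_x = 0, A_y = 90.57 kN, M_A = 572.5 kN·m

Resultant of the triangular load: ½ × 21.07 × 4.8 = 50.568 kN, acting at 6.1 m from A (one-third of the span from the peak).
ΣF_x = 0: A_x = 0.
ΣF_y = 0: A_y − ½·21.07·4.8 − 40 = 0 → A_y = 90.57 kN.
ΣM about A: M_A − (½·21.07·4.8)·6.1 − 40·6.6 = 0 → M_A = 572.5 kN·m.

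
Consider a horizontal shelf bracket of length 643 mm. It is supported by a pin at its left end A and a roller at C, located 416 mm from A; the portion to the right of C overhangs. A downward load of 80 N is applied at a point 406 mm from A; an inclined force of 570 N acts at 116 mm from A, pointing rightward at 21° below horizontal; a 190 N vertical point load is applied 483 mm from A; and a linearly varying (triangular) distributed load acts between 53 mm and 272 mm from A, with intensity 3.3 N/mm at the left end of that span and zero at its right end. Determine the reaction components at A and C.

A_x = -532.1 N, A_y = 370.5 N, C_y = 465.1 N

Resultant of the triangular load: ½ × 3.3 × 219 = 361.35 N, acting at 126 mm from A (one-third of the span from the peak).
Taking moments about A: C_y·416 − 80·406 − 570·sin21°·116 − 190·483 − (½·3.3·219)·126 = 0 → C_y = 193475/416 = 465.084 ≈ 465.1 N.
ΣF_y = 0: A_y + 465.084 − 80 − 570·sin21° − 190 − ½·3.3·219 = 0 → A_y = 370.5 N.
ΣF_x = 0: A_x + 570·cos21° = 0 → A_x = -532.1 N.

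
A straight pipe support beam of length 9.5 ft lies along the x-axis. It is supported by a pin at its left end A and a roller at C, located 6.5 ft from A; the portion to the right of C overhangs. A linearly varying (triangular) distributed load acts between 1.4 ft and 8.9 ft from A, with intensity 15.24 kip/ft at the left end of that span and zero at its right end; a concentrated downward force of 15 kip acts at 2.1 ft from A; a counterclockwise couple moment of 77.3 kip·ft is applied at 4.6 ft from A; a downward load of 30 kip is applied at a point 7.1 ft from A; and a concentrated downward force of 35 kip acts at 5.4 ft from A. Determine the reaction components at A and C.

A_x = 0, A_y = 48.06 kip, C_y = 89.09 kip

Resultant of the triangular load: ½ × 15.24 × 7.5 = 57.15 kip, acting at 3.9 ft from A (one-third of the span from the peak).
ΣM about A: C_y·6.5 − (½·15.24·7.5)·3.9 − 15·2.1 + 77.3 − 30·7.1 − 35·5.4 = 0 → C_y = 579.085/6.5 = 89.09 kip.
ΣF_y = 0: A_y + 89.09 − ½·15.24·7.5 − 15 − 30 − 35 = 0 → A_y = 48.06 kip.
ΣF_x = 0: no horizontal applied forces, so A_x = 0.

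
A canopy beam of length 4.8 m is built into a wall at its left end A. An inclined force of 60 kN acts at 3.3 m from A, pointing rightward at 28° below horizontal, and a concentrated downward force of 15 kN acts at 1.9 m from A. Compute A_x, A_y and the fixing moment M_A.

ΣF_x = 0: A_x + 60·cos28° = 0 → A_x = -52.98 kN.
ΣF_y = 0: A_y − 60·sin28° − 15 = 0 → A_y = 43.17 kN.
ΣM about A: M_A − 60·sin28°·3.3 − 15·1.9 = 0 → M_A = 121.5 kN·m.

A_x = -52.98 kN, A_y = 43.17 kN, M_A = 121.5 kN·m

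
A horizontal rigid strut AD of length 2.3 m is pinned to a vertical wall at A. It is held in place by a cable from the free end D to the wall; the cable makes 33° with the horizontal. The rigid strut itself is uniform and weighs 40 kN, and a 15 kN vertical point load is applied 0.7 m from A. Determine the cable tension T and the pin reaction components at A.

ΣM about A: T·sin33°·2.3 − 40·1.15 − 15·0.7 = 0 → T = 56.5/(2.3·0.544639) = 45.1037 ≈ 45.10 kN.
ΣF_x = 0: A_x − T·cos33° = 0 → A_x = 45.1037 × 0.838671 = 37.83 kN.
ΣF_y = 0: A_y + T·sin33° − 40 − 15 = 0 → A_y = 55 − 45.1037 × 0.544639 = 30.43 kN.

T = 45.10 kN, A_x = 37.83 kN, A_y = 30.43 kN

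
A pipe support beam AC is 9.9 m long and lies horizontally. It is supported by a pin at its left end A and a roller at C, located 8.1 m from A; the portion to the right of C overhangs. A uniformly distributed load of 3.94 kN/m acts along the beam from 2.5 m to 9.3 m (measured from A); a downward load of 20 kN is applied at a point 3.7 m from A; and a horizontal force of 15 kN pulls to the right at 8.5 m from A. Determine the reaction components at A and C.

A_x = -15.00 kN, A_y = 18.14 kN, C_y = 28.65 kN

Resultant of the distributed load: 3.94 × 6.8 = 26.792 kN at 5.9 m from A.
ΣM about A: C_y·8.1 − (3.94·6.8)·5.9 − 20·3.7 = 0 → C_y = 232.0728/8.1 = 28.651 ≈ 28.65 kN.
ΣF_y = 0: A_y + 28.651 − 3.94·6.8 − 20 = 0 → A_y = 18.14 kN.
ΣF_x = 0: A_x + 15 = 0 → A_x = -15.00 kN.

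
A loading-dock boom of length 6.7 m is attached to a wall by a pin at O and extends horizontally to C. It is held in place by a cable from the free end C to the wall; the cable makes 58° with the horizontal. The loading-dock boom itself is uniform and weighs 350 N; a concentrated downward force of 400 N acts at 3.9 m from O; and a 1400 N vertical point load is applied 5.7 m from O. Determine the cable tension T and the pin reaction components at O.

ΣM about O: T·sin58°·6.7 − 350·3.35 − 400·3.9 − 1400·5.7 = 0 → T = 10712.5/(6.7·0.848048) = 1885.37 ≈ 1885 N.
ΣF_x = 0: O_x − T·cos58° = 0 → O_x = 1885.37 × 0.529919 = 999.1 N.
ΣF_y = 0: O_y + T·sin58° − 350 − 400 − 1400 = 0 → O_y = 2150 − 1885.37 × 0.848048 = 551.1 N.

T = 1885 N, O_x = 999.1 N, O_y = 551.1 N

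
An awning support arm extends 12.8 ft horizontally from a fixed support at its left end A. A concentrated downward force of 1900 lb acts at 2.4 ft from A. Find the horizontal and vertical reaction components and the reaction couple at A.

A_x = 0, A_y = 1900 lb, M_A = 4560 lb·ft

ΣF_x = 0: A_x = 0.
ΣF_y = 0: A_y − 1900 = 0 → A_y = 1900 lb.
ΣM about A: M_A − 1900·2.4 = 0 → M_A = 4560 lb·ft.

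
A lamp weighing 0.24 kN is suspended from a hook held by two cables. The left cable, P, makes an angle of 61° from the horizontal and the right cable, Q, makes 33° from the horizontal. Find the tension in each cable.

ΣF_x = 0: −T_P·cos61° + T_Q·cos33° = 0 → T_Q = 0.578069·T_P.
ΣF_y = 0: T_P·sin61° + T_Q·sin33° = 0.24.
Substitute: T_P·(0.87462 + 0.578069·0.544639) = 0.24 → T_P = 0.201772 ≈ 0.2018 kN.
Then T_Q = 0.578069 × 0.201772 = 0.1166 kN.

T_P = 0.2018 kN, T_Q = 0.1166 kN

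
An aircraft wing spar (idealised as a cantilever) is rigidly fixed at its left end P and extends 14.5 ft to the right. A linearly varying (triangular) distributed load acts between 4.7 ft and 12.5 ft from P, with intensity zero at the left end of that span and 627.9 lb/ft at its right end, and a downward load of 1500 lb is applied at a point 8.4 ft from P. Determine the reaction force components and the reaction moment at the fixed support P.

Resultant of the triangular load: ½ × 627.9 × 7.8 = 2448.81 lb, acting at 9.9 ft from P (one-third of the span from the peak).
ΣF_x = 0: P_x = 0.
ΣF_y = 0: P_y − ½·627.9·7.8 − 1500 = 0 → P_y = 3949 lb.
ΣM about P: M_P − (½·627.9·7.8)·9.9 − 1500·8.4 = 0 → M_P = 36840 lb·ft.

P_x = 0, P_y = 3949 lb, M_P = 36840 lb·ft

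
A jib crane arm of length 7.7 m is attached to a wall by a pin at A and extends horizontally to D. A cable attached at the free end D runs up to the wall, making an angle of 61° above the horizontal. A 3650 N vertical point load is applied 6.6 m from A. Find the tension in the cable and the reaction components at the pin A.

T = 3577 N, A_x = 1734 N, A_y = 521.4 N

ΣM about A: T·sin61°·7.7 − 3650·6.6 = 0 → T = 24090/(7.7·0.87462) = 3577.06 ≈ 3577 N.
ΣF_x = 0: A_x − T·cos61° = 0 → A_x = 3577.06 × 0.48481 = 1734 N.
ΣF_y = 0: A_y + T·sin61° − 3650 = 0 → A_y = 3650 − 3577.06 × 0.87462 = 521.4 N.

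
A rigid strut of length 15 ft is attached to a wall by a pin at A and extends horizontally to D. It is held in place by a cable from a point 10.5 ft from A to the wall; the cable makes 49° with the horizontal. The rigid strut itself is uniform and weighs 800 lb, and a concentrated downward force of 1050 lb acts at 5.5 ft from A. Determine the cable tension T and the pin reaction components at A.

ΣM about A: T·sin49°·10.5 − 800·7.5 − 1050·5.5 = 0 → T = 11775/(10.5·0.75471) = 1485.91 ≈ 1486 lb.
ΣF_x = 0: A_x − T·cos49° = 0 → A_x = 1485.91 × 0.656059 = 974.8 lb.
ΣF_y = 0: A_y + T·sin49° − 800 − 1050 = 0 → A_y = 1850 − 1485.91 × 0.75471 = 728.6 lb.

T = 1486 lb, A_x = 974.8 lb, A_y = 728.6 lb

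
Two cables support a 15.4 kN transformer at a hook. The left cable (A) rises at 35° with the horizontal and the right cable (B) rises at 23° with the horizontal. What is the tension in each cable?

ΣF_x = 0: −T_A·cos35° + T_B·cos23° = 0 → T_B = 0.889894·T_A.
ΣF_y = 0: T_A·sin35° + T_B·sin23° = 15.4.
Substitute: T_A·(0.573576 + 0.889894·0.390731) = 15.4 → T_A = 16.7158 ≈ 16.72 kN.
Then T_B = 0.889894 × 16.7158 = 14.88 kN.

T_A = 16.72 kN, T_B = 14.88 kN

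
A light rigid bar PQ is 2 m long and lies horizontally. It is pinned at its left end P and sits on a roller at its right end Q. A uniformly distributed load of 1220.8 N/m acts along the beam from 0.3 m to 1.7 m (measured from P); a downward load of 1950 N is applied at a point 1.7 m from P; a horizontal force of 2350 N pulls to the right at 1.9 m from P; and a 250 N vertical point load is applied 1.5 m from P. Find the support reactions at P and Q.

P_x = -2350 N, P_y = 1210 N, Q_y = 2700 N

Resultant of the distributed load: 1220.8 × 1.4 = 1709.12 N at 1 m from P.
Moments about P: Q_y·2 − (1220.8·1.4)·1 − 1950·1.7 − 250·1.5 = 0 → Q_y = 5399.12/2 = 2699.56 ≈ 2700 N.
ΣF_y = 0: P_y + 2699.56 − 1220.8·1.4 − 1950 − 250 = 0 → P_y = 1210 N.
ΣF_x = 0: P_x + 2350 = 0 → P_x = -2350 N.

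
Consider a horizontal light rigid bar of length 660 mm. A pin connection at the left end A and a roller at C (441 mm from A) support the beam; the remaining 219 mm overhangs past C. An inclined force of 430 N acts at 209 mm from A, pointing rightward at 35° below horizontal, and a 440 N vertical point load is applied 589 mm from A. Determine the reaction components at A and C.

A_x = -352.2 N, A_y = -17.91 N, C_y = 704.6 N

Moments about A: C_y·441 − 430·sin35°·209 − 440·589 = 0 → C_y = 310707/441 = 704.551 ≈ 704.6 N.
ΣF_y = 0: A_y + 704.551 − 430·sin35° − 440 = 0 → A_y = -17.91 N.
ΣF_x = 0: A_x + 430·cos35° = 0 → A_x = -352.2 N.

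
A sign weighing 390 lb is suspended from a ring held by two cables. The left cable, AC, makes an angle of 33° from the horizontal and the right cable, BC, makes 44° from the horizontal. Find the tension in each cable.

ΣF_x = 0: −T_AC·cos33° + T_BC·cos44° = 0 → T_BC = 1.16589·T_AC.
ΣF_y = 0: T_AC·sin33° + T_BC·sin44° = 390.
Substitute: T_AC·(0.544639 + 1.16589·0.694658) = 390 → T_AC = 287.922 ≈ 287.9 lb.
Then T_BC = 1.16589 × 287.922 = 335.7 lb.

T_AC = 287.9 lb, T_BC = 335.7 lb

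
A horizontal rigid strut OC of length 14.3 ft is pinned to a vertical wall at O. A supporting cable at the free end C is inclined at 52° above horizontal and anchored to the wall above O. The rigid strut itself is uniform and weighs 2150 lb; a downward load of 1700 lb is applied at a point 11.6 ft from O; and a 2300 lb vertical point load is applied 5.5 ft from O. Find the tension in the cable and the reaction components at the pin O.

T = 4237 lb, O_x = 2608 lb, O_y = 2811 lb

ΣM about O: T·sin52°·14.3 − 2150·7.15 − 1700·11.6 − 2300·5.5 = 0 → T = 47742.5/(14.3·0.788011) = 4236.79 ≈ 4237 lb.
ΣF_x = 0: O_x − T·cos52° = 0 → O_x = 4236.79 × 0.615661 = 2608 lb.
ΣF_y = 0: O_y + T·sin52° − 2150 − 1700 − 2300 = 0 → O_y = 6150 − 4236.79 × 0.788011 = 2811 lb.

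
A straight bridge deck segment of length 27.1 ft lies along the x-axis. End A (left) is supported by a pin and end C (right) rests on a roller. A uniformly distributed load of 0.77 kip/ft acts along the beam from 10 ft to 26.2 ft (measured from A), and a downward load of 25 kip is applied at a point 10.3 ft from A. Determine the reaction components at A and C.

A_x = 0, A_y = 19.64 kip, C_y = 17.83 kip

Resultant of the distributed load: 0.77 × 16.2 = 12.474 kip at 18.1 ft from A.
Moments about A: C_y·27.1 − (0.77·16.2)·18.1 − 25·10.3 = 0 → C_y = 483.2794/27.1 = 17.8332 ≈ 17.83 kip.
ΣF_y = 0: A_y + 17.8332 − 0.77·16.2 − 25 = 0 → A_y = 19.64 kip.
ΣF_x = 0: no horizontal applied forces, so A_x = 0.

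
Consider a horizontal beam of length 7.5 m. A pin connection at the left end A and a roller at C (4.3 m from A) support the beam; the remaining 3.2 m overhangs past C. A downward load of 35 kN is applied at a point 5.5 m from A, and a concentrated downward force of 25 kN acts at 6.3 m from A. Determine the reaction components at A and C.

A_x = 0, A_y = -21.40 kN, C_y = 81.40 kN

Moments about A: C_y·4.3 − 35·5.5 − 25·6.3 = 0 → C_y = 350/4.3 = 81.3953 ≈ 81.40 kN.
ΣF_y = 0: A_y + 81.3953 − 35 − 25 = 0 → A_y = -21.40 kN.
ΣF_x = 0: no horizontal applied forces, so A_x = 0.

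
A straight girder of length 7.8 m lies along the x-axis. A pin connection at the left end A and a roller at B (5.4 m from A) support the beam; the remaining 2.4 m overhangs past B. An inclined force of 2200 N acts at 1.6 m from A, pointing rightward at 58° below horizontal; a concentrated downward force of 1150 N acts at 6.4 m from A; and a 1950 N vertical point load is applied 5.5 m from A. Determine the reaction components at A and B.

Moments about A: B_y·5.4 − 2200·sin58°·1.6 − 1150·6.4 − 1950·5.5 = 0 → B_y = 21070.1/5.4 = 3901.87 ≈ 3902 N.
ΣF_y = 0: A_y + 3901.87 − 2200·sin58° − 1150 − 1950 = 0 → A_y = 1064 N.
ΣF_x = 0: A_x + 2200·cos58° = 0 → A_x = -1166 N.

A_x = -1166 N, A_y = 1064 N, B_y = 3902 N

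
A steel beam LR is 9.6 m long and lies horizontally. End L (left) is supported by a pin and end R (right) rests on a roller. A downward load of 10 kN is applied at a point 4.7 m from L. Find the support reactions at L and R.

L_x = 0, L_y = 5.104 kN, R_y = 4.896 kN

Taking moments about L: R_y·9.6 − 10·4.7 = 0 → R_y = 47/9.6 = 4.89583 ≈ 4.896 kN.
ΣF_y = 0: L_y + 4.89583 − 10 = 0 → L_y = 5.104 kN.
ΣF_x = 0: no horizontal applied forces, so L_x = 0.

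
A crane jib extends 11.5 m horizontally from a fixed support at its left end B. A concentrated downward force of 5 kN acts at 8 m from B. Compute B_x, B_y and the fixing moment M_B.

B_x = 0, B_y = 5.000 kN, M_B = 40.00 kN·m

ΣF_x = 0: B_x = 0.
ΣF_y = 0: B_y − 5 = 0 → B_y = 5.000 kN.
ΣM about B: M_B − 5·8 = 0 → M_B = 40.00 kN·m.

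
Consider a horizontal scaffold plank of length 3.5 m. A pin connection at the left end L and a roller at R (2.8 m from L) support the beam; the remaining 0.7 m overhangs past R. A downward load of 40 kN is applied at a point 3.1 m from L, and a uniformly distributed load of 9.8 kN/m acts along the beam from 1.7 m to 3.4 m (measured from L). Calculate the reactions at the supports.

L_x = 0, L_y = -2.798 kN, R_y = 59.46 kN

Resultant of the distributed load: 9.8 × 1.7 = 16.66 kN at 2.55 m from L.
ΣM about L: R_y·2.8 − 40·3.1 − (9.8·1.7)·2.55 = 0 → R_y = 166.483/2.8 = 59.4582 ≈ 59.46 kN.
ΣF_y = 0: L_y + 59.4582 − 40 − 9.8·1.7 = 0 → L_y = -2.798 kN.
ΣF_x = 0: no horizontal applied forces, so L_x = 0.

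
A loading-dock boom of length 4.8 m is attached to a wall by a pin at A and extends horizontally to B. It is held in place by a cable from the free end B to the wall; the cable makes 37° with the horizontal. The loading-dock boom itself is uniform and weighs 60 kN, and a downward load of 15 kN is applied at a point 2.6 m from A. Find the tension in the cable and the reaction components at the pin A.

T = 63.35 kN, A_x = 50.59 kN, A_y = 36.88 kN

ΣM about A: T·sin37°·4.8 − 60·2.4 − 15·2.6 = 0 → T = 183/(4.8·0.601815) = 63.35 kN.
ΣF_x = 0: A_x − T·cos37° = 0 → A_x = 63.35 × 0.798636 = 50.59 kN.
ΣF_y = 0: A_y + T·sin37° − 60 − 15 = 0 → A_y = 75 − 63.35 × 0.601815 = 36.88 kN.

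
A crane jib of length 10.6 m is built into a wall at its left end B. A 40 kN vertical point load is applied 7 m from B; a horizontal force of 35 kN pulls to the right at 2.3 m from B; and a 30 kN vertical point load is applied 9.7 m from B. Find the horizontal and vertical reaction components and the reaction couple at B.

B_x = -35.00 kN, B_y = 70.00 kN, M_B = 571.0 kN·m

ΣF_x = 0: B_x + 35 = 0 → B_x = -35.00 kN.
ΣF_y = 0: B_y − 40 − 30 = 0 → B_y = 70.00 kN.
ΣM about B: M_B − 40·7 − 30·9.7 = 0 → M_B = 571.0 kN·m.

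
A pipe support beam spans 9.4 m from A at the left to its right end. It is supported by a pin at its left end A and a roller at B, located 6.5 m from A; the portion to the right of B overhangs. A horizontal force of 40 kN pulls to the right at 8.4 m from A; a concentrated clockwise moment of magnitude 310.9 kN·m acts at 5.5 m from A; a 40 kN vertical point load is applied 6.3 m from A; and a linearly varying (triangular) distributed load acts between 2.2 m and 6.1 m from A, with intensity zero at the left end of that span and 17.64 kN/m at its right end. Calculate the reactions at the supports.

Resultant of the triangular load: ½ × 17.64 × 3.9 = 34.398 kN, acting at 4.8 m from A (one-third of the span from the peak).
Moments about A: B_y·6.5 − 310.9 − 40·6.3 − (½·17.64·3.9)·4.8 = 0 → B_y = 728.0104/6.5 = 112.002 ≈ 112.0 kN.
ΣF_y = 0: A_y + 112.002 − 40 − ½·17.64·3.9 = 0 → A_y = -37.60 kN.
ΣF_x = 0: A_x + 40 = 0 → A_x = -40.00 kN.

A_x = -40.00 kN, A_y = -37.60 kN, B_y = 112.0 kN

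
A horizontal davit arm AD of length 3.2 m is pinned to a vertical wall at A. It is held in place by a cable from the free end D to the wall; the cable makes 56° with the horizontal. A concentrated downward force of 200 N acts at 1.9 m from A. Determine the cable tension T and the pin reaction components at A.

ΣM about A: T·sin56°·3.2 − 200·1.9 = 0 → T = 380/(3.2·0.829038) = 143.238 ≈ 143.2 N.
ΣF_x = 0: A_x − T·cos56° = 0 → A_x = 143.238 × 0.559193 = 80.10 N.
ΣF_y = 0: A_y + T·sin56° − 200 = 0 → A_y = 200 − 143.238 × 0.829038 = 81.25 N.

T = 143.2 N, A_x = 80.10 N, A_y = 81.25 N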